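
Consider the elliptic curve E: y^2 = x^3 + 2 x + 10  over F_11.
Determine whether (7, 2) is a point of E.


Check whether y^2 = x^3 + 2 x + 10 (mod 11) for (x, y) = (7, 2).
LHS: y^2 = 2^2 mod 11 = 4
RHS: x^3 + 2 x + 10 = 7^3 + 2*7 + 10 mod 11 = 4
LHS = RHS

Yes, on the curve


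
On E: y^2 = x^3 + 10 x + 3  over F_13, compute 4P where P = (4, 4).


k = 4 = 100_2 (binary, LSB first: 001)
Double-and-add from P = (4, 4):
  bit 0 = 0: acc unchanged = O
  bit 1 = 0: acc unchanged = O
  bit 2 = 1: acc = O + (7, 0) = (7, 0)

4P = (7, 0)


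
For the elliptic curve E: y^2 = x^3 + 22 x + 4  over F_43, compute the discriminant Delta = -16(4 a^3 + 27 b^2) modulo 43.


4 a^3 + 27 b^2 = 4*22^3 + 27*4^2 = 42592 + 432 = 43024
Delta = -16 * (43024) = -688384
Delta mod 43 = 3

Delta = 3 (mod 43)


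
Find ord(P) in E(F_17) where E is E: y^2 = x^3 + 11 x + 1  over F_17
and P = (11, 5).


Compute successive multiples of P until we hit O:
  1P = (11, 5)
  2P = (12, 12)
  3P = (9, 9)
  4P = (1, 9)
  5P = (14, 3)
  6P = (0, 16)
  7P = (7, 8)
  8P = (7, 9)
  ... (continuing to 15P)
  15P = O

ord(P) = 15


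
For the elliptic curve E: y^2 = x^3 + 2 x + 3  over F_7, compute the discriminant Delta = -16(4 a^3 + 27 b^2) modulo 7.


4 a^3 + 27 b^2 = 4*2^3 + 27*3^2 = 32 + 243 = 275
Delta = -16 * (275) = -4400
Delta mod 7 = 3

Delta = 3 (mod 7)


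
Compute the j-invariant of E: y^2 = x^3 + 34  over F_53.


Delta = -16(4 a^3 + 27 b^2) mod 53 = 27
-1728 * (4 a)^3 = -1728 * (4*0)^3 mod 53 = 0
j = 0 * 27^(-1) mod 53 = 0

j = 0 (mod 53)


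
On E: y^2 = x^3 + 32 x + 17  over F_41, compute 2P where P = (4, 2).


Doubling: s = (3 x1^2 + a) / (2 y1)
s = (3*4^2 + 32) / (2*2) mod 41 = 20
x3 = s^2 - 2 x1 mod 41 = 20^2 - 2*4 = 23
y3 = s (x1 - x3) - y1 mod 41 = 20 * (4 - 23) - 2 = 28

2P = (23, 28)


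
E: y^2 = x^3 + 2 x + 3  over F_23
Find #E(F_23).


For each x in F_23, count y with y^2 = x^3 + 2 x + 3 mod 23:
  x = 0: RHS = 3, y in [7, 16]  -> 2 point(s)
  x = 1: RHS = 6, y in [11, 12]  -> 2 point(s)
  x = 3: RHS = 13, y in [6, 17]  -> 2 point(s)
  x = 4: RHS = 6, y in [11, 12]  -> 2 point(s)
  x = 5: RHS = 0, y in [0]  -> 1 point(s)
  x = 6: RHS = 1, y in [1, 22]  -> 2 point(s)
  x = 8: RHS = 2, y in [5, 18]  -> 2 point(s)
  x = 13: RHS = 18, y in [8, 15]  -> 2 point(s)
  x = 15: RHS = 4, y in [2, 21]  -> 2 point(s)
  x = 18: RHS = 6, y in [11, 12]  -> 2 point(s)
  x = 19: RHS = 0, y in [0]  -> 1 point(s)
  x = 20: RHS = 16, y in [4, 19]  -> 2 point(s)
  x = 22: RHS = 0, y in [0]  -> 1 point(s)
Affine points: 23. Add the point at infinity: total = 24.

#E(F_23) = 24


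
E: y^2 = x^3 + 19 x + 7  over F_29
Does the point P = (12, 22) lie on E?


Check whether y^2 = x^3 + 19 x + 7 (mod 29) for (x, y) = (12, 22).
LHS: y^2 = 22^2 mod 29 = 20
RHS: x^3 + 19 x + 7 = 12^3 + 19*12 + 7 mod 29 = 20
LHS = RHS

Yes, on the curve


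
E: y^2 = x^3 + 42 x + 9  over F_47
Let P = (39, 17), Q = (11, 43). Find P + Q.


P != Q, so use the chord formula.
s = (y2 - y1) / (x2 - x1) = (26) / (19) mod 47 = 36
x3 = s^2 - x1 - x2 mod 47 = 36^2 - 39 - 11 = 24
y3 = s (x1 - x3) - y1 mod 47 = 36 * (39 - 24) - 17 = 6

P + Q = (24, 6)


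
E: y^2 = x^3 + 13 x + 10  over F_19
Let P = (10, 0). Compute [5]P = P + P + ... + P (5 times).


k = 5 = 101_2 (binary, LSB first: 101)
Double-and-add from P = (10, 0):
  bit 0 = 1: acc = O + (10, 0) = (10, 0)
  bit 1 = 0: acc unchanged = (10, 0)
  bit 2 = 1: acc = (10, 0) + O = (10, 0)

5P = (10, 0)


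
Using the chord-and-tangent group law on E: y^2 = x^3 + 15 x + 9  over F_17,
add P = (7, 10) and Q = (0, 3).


P != Q, so use the chord formula.
s = (y2 - y1) / (x2 - x1) = (10) / (10) mod 17 = 1
x3 = s^2 - x1 - x2 mod 17 = 1^2 - 7 - 0 = 11
y3 = s (x1 - x3) - y1 mod 17 = 1 * (7 - 11) - 10 = 3

P + Q = (11, 3)


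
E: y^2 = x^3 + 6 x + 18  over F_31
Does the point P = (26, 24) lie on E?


Check whether y^2 = x^3 + 6 x + 18 (mod 31) for (x, y) = (26, 24).
LHS: y^2 = 24^2 mod 31 = 18
RHS: x^3 + 6 x + 18 = 26^3 + 6*26 + 18 mod 31 = 18
LHS = RHS

Yes, on the curve


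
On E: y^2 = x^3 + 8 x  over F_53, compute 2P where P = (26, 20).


Doubling: s = (3 x1^2 + a) / (2 y1)
s = (3*26^2 + 8) / (2*20) mod 53 = 35
x3 = s^2 - 2 x1 mod 53 = 35^2 - 2*26 = 7
y3 = s (x1 - x3) - y1 mod 53 = 35 * (26 - 7) - 20 = 9

2P = (7, 9)


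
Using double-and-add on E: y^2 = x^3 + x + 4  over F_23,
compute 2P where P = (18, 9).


k = 2 = 10_2 (binary, LSB first: 01)
Double-and-add from P = (18, 9):
  bit 0 = 0: acc unchanged = O
  bit 1 = 1: acc = O + (0, 21) = (0, 21)

2P = (0, 21)


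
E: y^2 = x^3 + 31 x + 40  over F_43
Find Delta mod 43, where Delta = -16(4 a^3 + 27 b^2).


4 a^3 + 27 b^2 = 4*31^3 + 27*40^2 = 119164 + 43200 = 162364
Delta = -16 * (162364) = -2597824
Delta mod 43 = 21

Delta = 21 (mod 43)


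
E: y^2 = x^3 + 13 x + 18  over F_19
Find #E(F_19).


For each x in F_19, count y with y^2 = x^3 + 13 x + 18 mod 19:
  x = 4: RHS = 1, y in [1, 18]  -> 2 point(s)
  x = 8: RHS = 7, y in [8, 11]  -> 2 point(s)
  x = 9: RHS = 9, y in [3, 16]  -> 2 point(s)
  x = 13: RHS = 9, y in [3, 16]  -> 2 point(s)
  x = 15: RHS = 16, y in [4, 15]  -> 2 point(s)
  x = 16: RHS = 9, y in [3, 16]  -> 2 point(s)
  x = 18: RHS = 4, y in [2, 17]  -> 2 point(s)
Affine points: 14. Add the point at infinity: total = 15.

#E(F_19) = 15


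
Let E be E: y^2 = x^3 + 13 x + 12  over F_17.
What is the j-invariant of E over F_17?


Delta = -16(4 a^3 + 27 b^2) mod 17 = 11
-1728 * (4 a)^3 = -1728 * (4*13)^3 mod 17 = 6
j = 6 * 11^(-1) mod 17 = 16

j = 16 (mod 17)


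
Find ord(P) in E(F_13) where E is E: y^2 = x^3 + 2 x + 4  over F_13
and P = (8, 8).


Compute successive multiples of P until we hit O:
  1P = (8, 8)
  2P = (0, 11)
  3P = (9, 7)
  4P = (10, 7)
  5P = (5, 10)
  6P = (12, 12)
  7P = (7, 6)
  8P = (2, 4)
  ... (continuing to 17P)
  17P = O

ord(P) = 17


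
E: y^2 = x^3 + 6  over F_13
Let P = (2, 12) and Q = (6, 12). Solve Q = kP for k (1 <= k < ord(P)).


Enumerate multiples of P until we hit Q = (6, 12):
  1P = (2, 12)
  2P = (6, 12)
Match found at i = 2.

k = 2


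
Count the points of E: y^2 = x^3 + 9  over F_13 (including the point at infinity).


For each x in F_13, count y with y^2 = x^3 + 0 x + 9 mod 13:
  x = 0: RHS = 9, y in [3, 10]  -> 2 point(s)
  x = 1: RHS = 10, y in [6, 7]  -> 2 point(s)
  x = 2: RHS = 4, y in [2, 11]  -> 2 point(s)
  x = 3: RHS = 10, y in [6, 7]  -> 2 point(s)
  x = 5: RHS = 4, y in [2, 11]  -> 2 point(s)
  x = 6: RHS = 4, y in [2, 11]  -> 2 point(s)
  x = 7: RHS = 1, y in [1, 12]  -> 2 point(s)
  x = 8: RHS = 1, y in [1, 12]  -> 2 point(s)
  x = 9: RHS = 10, y in [6, 7]  -> 2 point(s)
  x = 11: RHS = 1, y in [1, 12]  -> 2 point(s)
Affine points: 20. Add the point at infinity: total = 21.

#E(F_13) = 21


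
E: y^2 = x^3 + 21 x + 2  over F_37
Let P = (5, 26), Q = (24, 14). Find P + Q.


P != Q, so use the chord formula.
s = (y2 - y1) / (x2 - x1) = (25) / (19) mod 37 = 13
x3 = s^2 - x1 - x2 mod 37 = 13^2 - 5 - 24 = 29
y3 = s (x1 - x3) - y1 mod 37 = 13 * (5 - 29) - 26 = 32

P + Q = (29, 32)


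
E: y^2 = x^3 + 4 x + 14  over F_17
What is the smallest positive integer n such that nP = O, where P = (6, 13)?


Compute successive multiples of P until we hit O:
  1P = (6, 13)
  2P = (14, 14)
  3P = (1, 11)
  4P = (2, 9)
  5P = (10, 0)
  6P = (2, 8)
  7P = (1, 6)
  8P = (14, 3)
  ... (continuing to 10P)
  10P = O

ord(P) = 10


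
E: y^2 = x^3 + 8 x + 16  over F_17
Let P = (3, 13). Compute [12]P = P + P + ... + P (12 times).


k = 12 = 1100_2 (binary, LSB first: 0011)
Double-and-add from P = (3, 13):
  bit 0 = 0: acc unchanged = O
  bit 1 = 0: acc unchanged = O
  bit 2 = 1: acc = O + (0, 4) = (0, 4)
  bit 3 = 1: acc = (0, 4) + (1, 12) = (12, 2)

12P = (12, 2)


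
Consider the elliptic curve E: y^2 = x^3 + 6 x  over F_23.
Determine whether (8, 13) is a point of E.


Check whether y^2 = x^3 + 6 x + 0 (mod 23) for (x, y) = (8, 13).
LHS: y^2 = 13^2 mod 23 = 8
RHS: x^3 + 6 x + 0 = 8^3 + 6*8 + 0 mod 23 = 8
LHS = RHS

Yes, on the curve


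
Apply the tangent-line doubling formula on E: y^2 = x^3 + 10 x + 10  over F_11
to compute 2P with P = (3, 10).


Doubling: s = (3 x1^2 + a) / (2 y1)
s = (3*3^2 + 10) / (2*10) mod 11 = 9
x3 = s^2 - 2 x1 mod 11 = 9^2 - 2*3 = 9
y3 = s (x1 - x3) - y1 mod 11 = 9 * (3 - 9) - 10 = 2

2P = (9, 2)


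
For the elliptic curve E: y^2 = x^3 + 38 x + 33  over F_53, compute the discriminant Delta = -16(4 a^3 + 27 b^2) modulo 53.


4 a^3 + 27 b^2 = 4*38^3 + 27*33^2 = 219488 + 29403 = 248891
Delta = -16 * (248891) = -3982256
Delta mod 53 = 5

Delta = 5 (mod 53)


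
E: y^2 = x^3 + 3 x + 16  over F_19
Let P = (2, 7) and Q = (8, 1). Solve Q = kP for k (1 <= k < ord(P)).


Enumerate multiples of P until we hit Q = (8, 1):
  1P = (2, 7)
  2P = (5, 2)
  3P = (0, 15)
  4P = (14, 3)
  5P = (1, 18)
  6P = (4, 15)
  7P = (10, 18)
  8P = (8, 18)
  9P = (15, 4)
  10P = (7, 0)
  11P = (15, 15)
  12P = (8, 1)
Match found at i = 12.

k = 12


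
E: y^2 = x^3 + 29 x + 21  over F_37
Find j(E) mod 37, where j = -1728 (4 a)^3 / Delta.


Delta = -16(4 a^3 + 27 b^2) mod 37 = 24
-1728 * (4 a)^3 = -1728 * (4*29)^3 mod 37 = 6
j = 6 * 24^(-1) mod 37 = 28

j = 28 (mod 37)


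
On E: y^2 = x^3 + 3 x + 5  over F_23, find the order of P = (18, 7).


Compute successive multiples of P until we hit O:
  1P = (18, 7)
  2P = (11, 9)
  3P = (3, 15)
  4P = (3, 8)
  5P = (11, 14)
  6P = (18, 16)
  7P = O

ord(P) = 7


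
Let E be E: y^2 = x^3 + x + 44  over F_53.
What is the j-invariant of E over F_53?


Delta = -16(4 a^3 + 27 b^2) mod 53 = 30
-1728 * (4 a)^3 = -1728 * (4*1)^3 mod 53 = 19
j = 19 * 30^(-1) mod 53 = 13

j = 13 (mod 53)


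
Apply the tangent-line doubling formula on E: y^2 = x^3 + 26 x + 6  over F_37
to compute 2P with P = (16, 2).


Doubling: s = (3 x1^2 + a) / (2 y1)
s = (3*16^2 + 26) / (2*2) mod 37 = 32
x3 = s^2 - 2 x1 mod 37 = 32^2 - 2*16 = 30
y3 = s (x1 - x3) - y1 mod 37 = 32 * (16 - 30) - 2 = 31

2P = (30, 31)


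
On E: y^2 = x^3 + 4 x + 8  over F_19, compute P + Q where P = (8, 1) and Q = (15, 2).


P != Q, so use the chord formula.
s = (y2 - y1) / (x2 - x1) = (1) / (7) mod 19 = 11
x3 = s^2 - x1 - x2 mod 19 = 11^2 - 8 - 15 = 3
y3 = s (x1 - x3) - y1 mod 19 = 11 * (8 - 3) - 1 = 16

P + Q = (3, 16)


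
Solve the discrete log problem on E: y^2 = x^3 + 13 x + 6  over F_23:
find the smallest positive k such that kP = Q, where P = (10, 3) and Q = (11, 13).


Enumerate multiples of P until we hit Q = (11, 13):
  1P = (10, 3)
  2P = (11, 10)
  3P = (5, 9)
  4P = (3, 7)
  5P = (0, 11)
  6P = (21, 15)
  7P = (16, 3)
  8P = (20, 20)
  9P = (9, 1)
  10P = (8, 1)
  11P = (6, 1)
  12P = (13, 7)
  13P = (12, 2)
  14P = (7, 7)
  15P = (18, 0)
  16P = (7, 16)
  17P = (12, 21)
  18P = (13, 16)
  19P = (6, 22)
  20P = (8, 22)
  21P = (9, 22)
  22P = (20, 3)
  23P = (16, 20)
  24P = (21, 8)
  25P = (0, 12)
  26P = (3, 16)
  27P = (5, 14)
  28P = (11, 13)
Match found at i = 28.

k = 28


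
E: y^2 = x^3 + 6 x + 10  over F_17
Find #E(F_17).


For each x in F_17, count y with y^2 = x^3 + 6 x + 10 mod 17:
  x = 1: RHS = 0, y in [0]  -> 1 point(s)
  x = 2: RHS = 13, y in [8, 9]  -> 2 point(s)
  x = 3: RHS = 4, y in [2, 15]  -> 2 point(s)
  x = 4: RHS = 13, y in [8, 9]  -> 2 point(s)
  x = 7: RHS = 4, y in [2, 15]  -> 2 point(s)
  x = 8: RHS = 9, y in [3, 14]  -> 2 point(s)
  x = 10: RHS = 16, y in [4, 13]  -> 2 point(s)
  x = 11: RHS = 13, y in [8, 9]  -> 2 point(s)
  x = 12: RHS = 8, y in [5, 12]  -> 2 point(s)
  x = 14: RHS = 16, y in [4, 13]  -> 2 point(s)
Affine points: 19. Add the point at infinity: total = 20.

#E(F_17) = 20


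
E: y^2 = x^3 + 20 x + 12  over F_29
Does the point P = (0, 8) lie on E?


Check whether y^2 = x^3 + 20 x + 12 (mod 29) for (x, y) = (0, 8).
LHS: y^2 = 8^2 mod 29 = 6
RHS: x^3 + 20 x + 12 = 0^3 + 20*0 + 12 mod 29 = 12
LHS != RHS

No, not on the curve


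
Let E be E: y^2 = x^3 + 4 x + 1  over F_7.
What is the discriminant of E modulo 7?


4 a^3 + 27 b^2 = 4*4^3 + 27*1^2 = 256 + 27 = 283
Delta = -16 * (283) = -4528
Delta mod 7 = 1

Delta = 1 (mod 7)


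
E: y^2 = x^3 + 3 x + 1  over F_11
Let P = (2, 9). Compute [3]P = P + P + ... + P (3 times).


k = 3 = 11_2 (binary, LSB first: 11)
Double-and-add from P = (2, 9):
  bit 0 = 1: acc = O + (2, 9) = (2, 9)
  bit 1 = 1: acc = (2, 9) + (8, 8) = (5, 8)

3P = (5, 8)


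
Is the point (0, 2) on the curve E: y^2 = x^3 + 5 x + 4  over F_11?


Check whether y^2 = x^3 + 5 x + 4 (mod 11) for (x, y) = (0, 2).
LHS: y^2 = 2^2 mod 11 = 4
RHS: x^3 + 5 x + 4 = 0^3 + 5*0 + 4 mod 11 = 4
LHS = RHS

Yes, on the curve


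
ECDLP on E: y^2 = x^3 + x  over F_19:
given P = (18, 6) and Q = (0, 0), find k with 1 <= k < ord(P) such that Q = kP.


Enumerate multiples of P until we hit Q = (0, 0):
  1P = (18, 6)
  2P = (0, 0)
Match found at i = 2.

k = 2


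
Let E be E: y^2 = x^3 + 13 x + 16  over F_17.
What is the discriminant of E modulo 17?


4 a^3 + 27 b^2 = 4*13^3 + 27*16^2 = 8788 + 6912 = 15700
Delta = -16 * (15700) = -251200
Delta mod 17 = 9

Delta = 9 (mod 17)


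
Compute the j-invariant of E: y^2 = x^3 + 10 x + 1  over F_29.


Delta = -16(4 a^3 + 27 b^2) mod 29 = 6
-1728 * (4 a)^3 = -1728 * (4*10)^3 mod 29 = 22
j = 22 * 6^(-1) mod 29 = 23

j = 23 (mod 29)


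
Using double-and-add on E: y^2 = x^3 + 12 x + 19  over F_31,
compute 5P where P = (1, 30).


k = 5 = 101_2 (binary, LSB first: 101)
Double-and-add from P = (1, 30):
  bit 0 = 1: acc = O + (1, 30) = (1, 30)
  bit 1 = 0: acc unchanged = (1, 30)
  bit 2 = 1: acc = (1, 30) + (28, 24) = (12, 0)

5P = (12, 0)


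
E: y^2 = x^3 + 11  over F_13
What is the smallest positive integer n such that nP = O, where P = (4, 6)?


Compute successive multiples of P until we hit O:
  1P = (4, 6)
  2P = (8, 4)
  3P = (11, 4)
  4P = (1, 8)
  5P = (7, 9)
  6P = (3, 8)
  7P = (10, 6)
  8P = (12, 7)
  ... (continuing to 19P)
  19P = O

ord(P) = 19


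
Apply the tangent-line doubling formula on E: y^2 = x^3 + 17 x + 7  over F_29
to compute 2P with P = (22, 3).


Doubling: s = (3 x1^2 + a) / (2 y1)
s = (3*22^2 + 17) / (2*3) mod 29 = 8
x3 = s^2 - 2 x1 mod 29 = 8^2 - 2*22 = 20
y3 = s (x1 - x3) - y1 mod 29 = 8 * (22 - 20) - 3 = 13

2P = (20, 13)


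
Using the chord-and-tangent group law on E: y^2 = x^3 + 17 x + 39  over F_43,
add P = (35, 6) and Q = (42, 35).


P != Q, so use the chord formula.
s = (y2 - y1) / (x2 - x1) = (29) / (7) mod 43 = 41
x3 = s^2 - x1 - x2 mod 43 = 41^2 - 35 - 42 = 13
y3 = s (x1 - x3) - y1 mod 43 = 41 * (35 - 13) - 6 = 36

P + Q = (13, 36)


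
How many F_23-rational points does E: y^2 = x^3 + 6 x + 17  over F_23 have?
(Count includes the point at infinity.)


For each x in F_23, count y with y^2 = x^3 + 6 x + 17 mod 23:
  x = 1: RHS = 1, y in [1, 22]  -> 2 point(s)
  x = 3: RHS = 16, y in [4, 19]  -> 2 point(s)
  x = 4: RHS = 13, y in [6, 17]  -> 2 point(s)
  x = 6: RHS = 16, y in [4, 19]  -> 2 point(s)
  x = 8: RHS = 2, y in [5, 18]  -> 2 point(s)
  x = 9: RHS = 18, y in [8, 15]  -> 2 point(s)
  x = 12: RHS = 0, y in [0]  -> 1 point(s)
  x = 14: RHS = 16, y in [4, 19]  -> 2 point(s)
  x = 15: RHS = 9, y in [3, 20]  -> 2 point(s)
  x = 16: RHS = 0, y in [0]  -> 1 point(s)
  x = 17: RHS = 18, y in [8, 15]  -> 2 point(s)
  x = 18: RHS = 0, y in [0]  -> 1 point(s)
  x = 20: RHS = 18, y in [8, 15]  -> 2 point(s)
Affine points: 23. Add the point at infinity: total = 24.

#E(F_23) = 24


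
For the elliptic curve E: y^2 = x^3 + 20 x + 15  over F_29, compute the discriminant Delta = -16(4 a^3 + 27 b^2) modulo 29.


4 a^3 + 27 b^2 = 4*20^3 + 27*15^2 = 32000 + 6075 = 38075
Delta = -16 * (38075) = -609200
Delta mod 29 = 3

Delta = 3 (mod 29)


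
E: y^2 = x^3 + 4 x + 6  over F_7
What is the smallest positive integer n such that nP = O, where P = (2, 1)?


Compute successive multiples of P until we hit O:
  1P = (2, 1)
  2P = (4, 4)
  3P = (5, 5)
  4P = (1, 5)
  5P = (6, 1)
  6P = (6, 6)
  7P = (1, 2)
  8P = (5, 2)
  ... (continuing to 11P)
  11P = O

ord(P) = 11


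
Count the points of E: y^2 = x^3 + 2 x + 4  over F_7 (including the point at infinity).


For each x in F_7, count y with y^2 = x^3 + 2 x + 4 mod 7:
  x = 0: RHS = 4, y in [2, 5]  -> 2 point(s)
  x = 1: RHS = 0, y in [0]  -> 1 point(s)
  x = 2: RHS = 2, y in [3, 4]  -> 2 point(s)
  x = 3: RHS = 2, y in [3, 4]  -> 2 point(s)
  x = 6: RHS = 1, y in [1, 6]  -> 2 point(s)
Affine points: 9. Add the point at infinity: total = 10.

#E(F_7) = 10


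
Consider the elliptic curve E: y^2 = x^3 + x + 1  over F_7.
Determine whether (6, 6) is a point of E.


Check whether y^2 = x^3 + 1 x + 1 (mod 7) for (x, y) = (6, 6).
LHS: y^2 = 6^2 mod 7 = 1
RHS: x^3 + 1 x + 1 = 6^3 + 1*6 + 1 mod 7 = 6
LHS != RHS

No, not on the curve


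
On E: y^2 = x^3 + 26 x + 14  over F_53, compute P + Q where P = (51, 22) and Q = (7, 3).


P != Q, so use the chord formula.
s = (y2 - y1) / (x2 - x1) = (34) / (9) mod 53 = 45
x3 = s^2 - x1 - x2 mod 53 = 45^2 - 51 - 7 = 6
y3 = s (x1 - x3) - y1 mod 53 = 45 * (51 - 6) - 22 = 42

P + Q = (6, 42)


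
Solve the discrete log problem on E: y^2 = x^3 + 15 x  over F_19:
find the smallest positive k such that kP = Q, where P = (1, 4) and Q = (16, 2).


Enumerate multiples of P until we hit Q = (16, 2):
  1P = (1, 4)
  2P = (9, 16)
  3P = (16, 2)
Match found at i = 3.

k = 3


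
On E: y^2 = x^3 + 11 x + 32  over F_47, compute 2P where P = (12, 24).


Doubling: s = (3 x1^2 + a) / (2 y1)
s = (3*12^2 + 11) / (2*24) mod 47 = 20
x3 = s^2 - 2 x1 mod 47 = 20^2 - 2*12 = 0
y3 = s (x1 - x3) - y1 mod 47 = 20 * (12 - 0) - 24 = 28

2P = (0, 28)


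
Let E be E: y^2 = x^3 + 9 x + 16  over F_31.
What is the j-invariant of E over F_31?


Delta = -16(4 a^3 + 27 b^2) mod 31 = 15
-1728 * (4 a)^3 = -1728 * (4*9)^3 mod 31 = 8
j = 8 * 15^(-1) mod 31 = 15

j = 15 (mod 31)


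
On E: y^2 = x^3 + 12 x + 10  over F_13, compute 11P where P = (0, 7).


k = 11 = 1011_2 (binary, LSB first: 1101)
Double-and-add from P = (0, 7):
  bit 0 = 1: acc = O + (0, 7) = (0, 7)
  bit 1 = 1: acc = (0, 7) + (1, 7) = (12, 6)
  bit 2 = 0: acc unchanged = (12, 6)
  bit 3 = 1: acc = (12, 6) + (5, 0) = (10, 5)

11P = (10, 5)


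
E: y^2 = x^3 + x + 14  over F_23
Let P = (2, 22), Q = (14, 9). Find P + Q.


P != Q, so use the chord formula.
s = (y2 - y1) / (x2 - x1) = (10) / (12) mod 23 = 20
x3 = s^2 - x1 - x2 mod 23 = 20^2 - 2 - 14 = 16
y3 = s (x1 - x3) - y1 mod 23 = 20 * (2 - 16) - 22 = 20

P + Q = (16, 20)


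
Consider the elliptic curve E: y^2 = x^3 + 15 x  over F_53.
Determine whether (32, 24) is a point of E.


Check whether y^2 = x^3 + 15 x + 0 (mod 53) for (x, y) = (32, 24).
LHS: y^2 = 24^2 mod 53 = 46
RHS: x^3 + 15 x + 0 = 32^3 + 15*32 + 0 mod 53 = 17
LHS != RHS

No, not on the curve


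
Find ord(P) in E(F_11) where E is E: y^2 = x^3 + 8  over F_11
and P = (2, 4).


Compute successive multiples of P until we hit O:
  1P = (2, 4)
  2P = (1, 3)
  3P = (9, 0)
  4P = (1, 8)
  5P = (2, 7)
  6P = O

ord(P) = 6


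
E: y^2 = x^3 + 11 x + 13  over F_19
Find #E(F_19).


For each x in F_19, count y with y^2 = x^3 + 11 x + 13 mod 19:
  x = 1: RHS = 6, y in [5, 14]  -> 2 point(s)
  x = 2: RHS = 5, y in [9, 10]  -> 2 point(s)
  x = 3: RHS = 16, y in [4, 15]  -> 2 point(s)
  x = 4: RHS = 7, y in [8, 11]  -> 2 point(s)
  x = 8: RHS = 5, y in [9, 10]  -> 2 point(s)
  x = 9: RHS = 5, y in [9, 10]  -> 2 point(s)
  x = 12: RHS = 11, y in [7, 12]  -> 2 point(s)
  x = 13: RHS = 16, y in [4, 15]  -> 2 point(s)
  x = 14: RHS = 4, y in [2, 17]  -> 2 point(s)
  x = 15: RHS = 0, y in [0]  -> 1 point(s)
  x = 18: RHS = 1, y in [1, 18]  -> 2 point(s)
Affine points: 21. Add the point at infinity: total = 22.

#E(F_19) = 22


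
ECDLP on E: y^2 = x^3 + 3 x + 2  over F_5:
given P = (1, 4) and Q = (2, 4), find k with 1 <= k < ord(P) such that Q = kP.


Enumerate multiples of P until we hit Q = (2, 4):
  1P = (1, 4)
  2P = (2, 4)
Match found at i = 2.

k = 2


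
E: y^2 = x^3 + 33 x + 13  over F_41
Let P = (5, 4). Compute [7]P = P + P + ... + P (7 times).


k = 7 = 111_2 (binary, LSB first: 111)
Double-and-add from P = (5, 4):
  bit 0 = 1: acc = O + (5, 4) = (5, 4)
  bit 1 = 1: acc = (5, 4) + (39, 29) = (29, 29)
  bit 2 = 1: acc = (29, 29) + (12, 28) = (21, 39)

7P = (21, 39)


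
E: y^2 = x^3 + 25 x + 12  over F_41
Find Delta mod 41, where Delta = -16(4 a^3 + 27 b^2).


4 a^3 + 27 b^2 = 4*25^3 + 27*12^2 = 62500 + 3888 = 66388
Delta = -16 * (66388) = -1062208
Delta mod 41 = 20

Delta = 20 (mod 41)


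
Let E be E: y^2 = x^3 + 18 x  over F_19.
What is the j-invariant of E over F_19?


Delta = -16(4 a^3 + 27 b^2) mod 19 = 7
-1728 * (4 a)^3 = -1728 * (4*18)^3 mod 19 = 12
j = 12 * 7^(-1) mod 19 = 18

j = 18 (mod 19)


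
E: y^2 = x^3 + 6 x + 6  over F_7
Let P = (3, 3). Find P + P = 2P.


Doubling: s = (3 x1^2 + a) / (2 y1)
s = (3*3^2 + 6) / (2*3) mod 7 = 2
x3 = s^2 - 2 x1 mod 7 = 2^2 - 2*3 = 5
y3 = s (x1 - x3) - y1 mod 7 = 2 * (3 - 5) - 3 = 0

2P = (5, 0)


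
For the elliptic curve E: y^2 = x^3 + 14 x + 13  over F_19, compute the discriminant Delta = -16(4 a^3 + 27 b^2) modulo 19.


4 a^3 + 27 b^2 = 4*14^3 + 27*13^2 = 10976 + 4563 = 15539
Delta = -16 * (15539) = -248624
Delta mod 19 = 10

Delta = 10 (mod 19)


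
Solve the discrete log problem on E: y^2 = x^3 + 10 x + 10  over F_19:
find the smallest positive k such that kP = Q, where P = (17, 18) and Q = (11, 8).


Enumerate multiples of P until we hit Q = (11, 8):
  1P = (17, 18)
  2P = (11, 11)
  3P = (14, 14)
  4P = (13, 0)
  5P = (14, 5)
  6P = (11, 8)
Match found at i = 6.

k = 6


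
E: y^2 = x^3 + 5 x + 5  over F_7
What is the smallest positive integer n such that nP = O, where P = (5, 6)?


Compute successive multiples of P until we hit O:
  1P = (5, 6)
  2P = (1, 2)
  3P = (2, 4)
  4P = (2, 3)
  5P = (1, 5)
  6P = (5, 1)
  7P = O

ord(P) = 7


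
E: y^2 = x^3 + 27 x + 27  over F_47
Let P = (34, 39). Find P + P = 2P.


Doubling: s = (3 x1^2 + a) / (2 y1)
s = (3*34^2 + 27) / (2*39) mod 47 = 43
x3 = s^2 - 2 x1 mod 47 = 43^2 - 2*34 = 42
y3 = s (x1 - x3) - y1 mod 47 = 43 * (34 - 42) - 39 = 40

2P = (42, 40)


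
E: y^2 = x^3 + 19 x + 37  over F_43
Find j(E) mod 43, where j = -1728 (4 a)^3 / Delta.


Delta = -16(4 a^3 + 27 b^2) mod 43 = 25
-1728 * (4 a)^3 = -1728 * (4*19)^3 mod 43 = 2
j = 2 * 25^(-1) mod 43 = 19

j = 19 (mod 43)


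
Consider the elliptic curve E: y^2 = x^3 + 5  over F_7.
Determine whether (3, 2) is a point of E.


Check whether y^2 = x^3 + 0 x + 5 (mod 7) for (x, y) = (3, 2).
LHS: y^2 = 2^2 mod 7 = 4
RHS: x^3 + 0 x + 5 = 3^3 + 0*3 + 5 mod 7 = 4
LHS = RHS

Yes, on the curve


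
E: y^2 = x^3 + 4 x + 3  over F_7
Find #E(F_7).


For each x in F_7, count y with y^2 = x^3 + 4 x + 3 mod 7:
  x = 1: RHS = 1, y in [1, 6]  -> 2 point(s)
  x = 3: RHS = 0, y in [0]  -> 1 point(s)
  x = 5: RHS = 1, y in [1, 6]  -> 2 point(s)
Affine points: 5. Add the point at infinity: total = 6.

#E(F_7) = 6


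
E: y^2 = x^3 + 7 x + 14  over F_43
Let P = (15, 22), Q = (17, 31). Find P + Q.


P != Q, so use the chord formula.
s = (y2 - y1) / (x2 - x1) = (9) / (2) mod 43 = 26
x3 = s^2 - x1 - x2 mod 43 = 26^2 - 15 - 17 = 42
y3 = s (x1 - x3) - y1 mod 43 = 26 * (15 - 42) - 22 = 7

P + Q = (42, 7)


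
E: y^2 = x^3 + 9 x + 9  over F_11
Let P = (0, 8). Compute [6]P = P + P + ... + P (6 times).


k = 6 = 110_2 (binary, LSB first: 011)
Double-and-add from P = (0, 8):
  bit 0 = 0: acc unchanged = O
  bit 1 = 1: acc = O + (5, 5) = (5, 5)
  bit 2 = 1: acc = (5, 5) + (6, 2) = (9, 7)

6P = (9, 7)


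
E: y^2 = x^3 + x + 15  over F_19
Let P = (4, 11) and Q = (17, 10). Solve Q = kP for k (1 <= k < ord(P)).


Enumerate multiples of P until we hit Q = (17, 10):
  1P = (4, 11)
  2P = (16, 2)
  3P = (15, 2)
  4P = (17, 10)
Match found at i = 4.

k = 4


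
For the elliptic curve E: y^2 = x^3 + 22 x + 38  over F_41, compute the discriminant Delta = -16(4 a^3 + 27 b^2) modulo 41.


4 a^3 + 27 b^2 = 4*22^3 + 27*38^2 = 42592 + 38988 = 81580
Delta = -16 * (81580) = -1305280
Delta mod 41 = 37

Delta = 37 (mod 41)


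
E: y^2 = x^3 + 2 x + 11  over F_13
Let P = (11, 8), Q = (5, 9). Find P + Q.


P != Q, so use the chord formula.
s = (y2 - y1) / (x2 - x1) = (1) / (7) mod 13 = 2
x3 = s^2 - x1 - x2 mod 13 = 2^2 - 11 - 5 = 1
y3 = s (x1 - x3) - y1 mod 13 = 2 * (11 - 1) - 8 = 12

P + Q = (1, 12)


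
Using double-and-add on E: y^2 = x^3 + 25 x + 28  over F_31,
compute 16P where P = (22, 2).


k = 16 = 10000_2 (binary, LSB first: 00001)
Double-and-add from P = (22, 2):
  bit 0 = 0: acc unchanged = O
  bit 1 = 0: acc unchanged = O
  bit 2 = 0: acc unchanged = O
  bit 3 = 0: acc unchanged = O
  bit 4 = 1: acc = O + (10, 21) = (10, 21)

16P = (10, 21)


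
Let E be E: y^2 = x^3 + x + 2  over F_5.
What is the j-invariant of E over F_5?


Delta = -16(4 a^3 + 27 b^2) mod 5 = 3
-1728 * (4 a)^3 = -1728 * (4*1)^3 mod 5 = 3
j = 3 * 3^(-1) mod 5 = 1

j = 1 (mod 5)


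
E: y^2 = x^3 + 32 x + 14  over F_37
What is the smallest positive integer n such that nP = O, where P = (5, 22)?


Compute successive multiples of P until we hit O:
  1P = (5, 22)
  2P = (16, 16)
  3P = (27, 27)
  4P = (1, 26)
  5P = (32, 5)
  6P = (4, 13)
  7P = (35, 4)
  8P = (24, 19)
  ... (continuing to 44P)
  44P = O

ord(P) = 44


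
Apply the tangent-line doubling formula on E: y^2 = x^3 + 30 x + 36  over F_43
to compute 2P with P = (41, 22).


Doubling: s = (3 x1^2 + a) / (2 y1)
s = (3*41^2 + 30) / (2*22) mod 43 = 42
x3 = s^2 - 2 x1 mod 43 = 42^2 - 2*41 = 5
y3 = s (x1 - x3) - y1 mod 43 = 42 * (41 - 5) - 22 = 28

2P = (5, 28)


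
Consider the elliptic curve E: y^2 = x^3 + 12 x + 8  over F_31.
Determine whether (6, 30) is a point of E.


Check whether y^2 = x^3 + 12 x + 8 (mod 31) for (x, y) = (6, 30).
LHS: y^2 = 30^2 mod 31 = 1
RHS: x^3 + 12 x + 8 = 6^3 + 12*6 + 8 mod 31 = 17
LHS != RHS

No, not on the curve


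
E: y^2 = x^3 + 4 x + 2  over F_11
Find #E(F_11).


For each x in F_11, count y with y^2 = x^3 + 4 x + 2 mod 11:
  x = 4: RHS = 5, y in [4, 7]  -> 2 point(s)
  x = 5: RHS = 4, y in [2, 9]  -> 2 point(s)
  x = 6: RHS = 0, y in [0]  -> 1 point(s)
Affine points: 5. Add the point at infinity: total = 6.

#E(F_11) = 6


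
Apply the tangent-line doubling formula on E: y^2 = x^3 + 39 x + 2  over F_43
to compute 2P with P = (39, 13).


Doubling: s = (3 x1^2 + a) / (2 y1)
s = (3*39^2 + 39) / (2*13) mod 43 = 5
x3 = s^2 - 2 x1 mod 43 = 5^2 - 2*39 = 33
y3 = s (x1 - x3) - y1 mod 43 = 5 * (39 - 33) - 13 = 17

2P = (33, 17)


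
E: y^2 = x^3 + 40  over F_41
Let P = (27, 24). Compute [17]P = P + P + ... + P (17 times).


k = 17 = 10001_2 (binary, LSB first: 10001)
Double-and-add from P = (27, 24):
  bit 0 = 1: acc = O + (27, 24) = (27, 24)
  bit 1 = 0: acc unchanged = (27, 24)
  bit 2 = 0: acc unchanged = (27, 24)
  bit 3 = 0: acc unchanged = (27, 24)
  bit 4 = 1: acc = (27, 24) + (40, 30) = (14, 23)

17P = (14, 23)


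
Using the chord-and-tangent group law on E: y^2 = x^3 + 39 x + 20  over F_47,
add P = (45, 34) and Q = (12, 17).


P != Q, so use the chord formula.
s = (y2 - y1) / (x2 - x1) = (30) / (14) mod 47 = 29
x3 = s^2 - x1 - x2 mod 47 = 29^2 - 45 - 12 = 32
y3 = s (x1 - x3) - y1 mod 47 = 29 * (45 - 32) - 34 = 14

P + Q = (32, 14)


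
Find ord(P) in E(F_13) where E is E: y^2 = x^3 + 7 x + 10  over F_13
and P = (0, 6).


Compute successive multiples of P until we hit O:
  1P = (0, 6)
  2P = (10, 12)
  3P = (7, 8)
  4P = (9, 10)
  5P = (5, 12)
  6P = (11, 12)
  7P = (11, 1)
  8P = (5, 1)
  ... (continuing to 13P)
  13P = O

ord(P) = 13


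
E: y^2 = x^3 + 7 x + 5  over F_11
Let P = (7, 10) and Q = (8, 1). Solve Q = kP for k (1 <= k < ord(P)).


Enumerate multiples of P until we hit Q = (8, 1):
  1P = (7, 10)
  2P = (8, 1)
Match found at i = 2.

k = 2


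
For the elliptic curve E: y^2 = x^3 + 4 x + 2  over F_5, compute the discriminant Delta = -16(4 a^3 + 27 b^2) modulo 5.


4 a^3 + 27 b^2 = 4*4^3 + 27*2^2 = 256 + 108 = 364
Delta = -16 * (364) = -5824
Delta mod 5 = 1

Delta = 1 (mod 5)


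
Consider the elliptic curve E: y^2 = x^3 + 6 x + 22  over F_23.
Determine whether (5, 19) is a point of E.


Check whether y^2 = x^3 + 6 x + 22 (mod 23) for (x, y) = (5, 19).
LHS: y^2 = 19^2 mod 23 = 16
RHS: x^3 + 6 x + 22 = 5^3 + 6*5 + 22 mod 23 = 16
LHS = RHS

Yes, on the curve


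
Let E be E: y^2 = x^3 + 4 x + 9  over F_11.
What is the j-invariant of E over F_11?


Delta = -16(4 a^3 + 27 b^2) mod 11 = 6
-1728 * (4 a)^3 = -1728 * (4*4)^3 mod 11 = 7
j = 7 * 6^(-1) mod 11 = 3

j = 3 (mod 11)


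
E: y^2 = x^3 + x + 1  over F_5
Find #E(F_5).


For each x in F_5, count y with y^2 = x^3 + 1 x + 1 mod 5:
  x = 0: RHS = 1, y in [1, 4]  -> 2 point(s)
  x = 2: RHS = 1, y in [1, 4]  -> 2 point(s)
  x = 3: RHS = 1, y in [1, 4]  -> 2 point(s)
  x = 4: RHS = 4, y in [2, 3]  -> 2 point(s)
Affine points: 8. Add the point at infinity: total = 9.

#E(F_5) = 9


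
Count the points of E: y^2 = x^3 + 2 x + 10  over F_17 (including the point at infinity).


For each x in F_17, count y with y^2 = x^3 + 2 x + 10 mod 17:
  x = 1: RHS = 13, y in [8, 9]  -> 2 point(s)
  x = 3: RHS = 9, y in [3, 14]  -> 2 point(s)
  x = 5: RHS = 9, y in [3, 14]  -> 2 point(s)
  x = 6: RHS = 0, y in [0]  -> 1 point(s)
  x = 9: RHS = 9, y in [3, 14]  -> 2 point(s)
  x = 15: RHS = 15, y in [7, 10]  -> 2 point(s)
Affine points: 11. Add the point at infinity: total = 12.

#E(F_17) = 12


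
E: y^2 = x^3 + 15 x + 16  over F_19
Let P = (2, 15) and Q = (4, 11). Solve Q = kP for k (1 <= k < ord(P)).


Enumerate multiples of P until we hit Q = (4, 11):
  1P = (2, 15)
  2P = (16, 18)
  3P = (12, 10)
  4P = (10, 8)
  5P = (14, 5)
  6P = (0, 15)
  7P = (17, 4)
  8P = (4, 8)
  9P = (11, 7)
  10P = (15, 5)
  11P = (9, 5)
  12P = (5, 11)
  13P = (18, 0)
  14P = (5, 8)
  15P = (9, 14)
  16P = (15, 14)
  17P = (11, 12)
  18P = (4, 11)
Match found at i = 18.

k = 18


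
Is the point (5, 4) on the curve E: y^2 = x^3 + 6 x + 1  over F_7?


Check whether y^2 = x^3 + 6 x + 1 (mod 7) for (x, y) = (5, 4).
LHS: y^2 = 4^2 mod 7 = 2
RHS: x^3 + 6 x + 1 = 5^3 + 6*5 + 1 mod 7 = 2
LHS = RHS

Yes, on the curve


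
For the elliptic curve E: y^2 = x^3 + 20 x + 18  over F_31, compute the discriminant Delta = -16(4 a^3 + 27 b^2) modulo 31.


4 a^3 + 27 b^2 = 4*20^3 + 27*18^2 = 32000 + 8748 = 40748
Delta = -16 * (40748) = -651968
Delta mod 31 = 24

Delta = 24 (mod 31)


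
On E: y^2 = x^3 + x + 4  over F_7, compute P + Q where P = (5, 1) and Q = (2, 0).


P != Q, so use the chord formula.
s = (y2 - y1) / (x2 - x1) = (6) / (4) mod 7 = 5
x3 = s^2 - x1 - x2 mod 7 = 5^2 - 5 - 2 = 4
y3 = s (x1 - x3) - y1 mod 7 = 5 * (5 - 4) - 1 = 4

P + Q = (4, 4)


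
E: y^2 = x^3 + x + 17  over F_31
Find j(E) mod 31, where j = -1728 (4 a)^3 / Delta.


Delta = -16(4 a^3 + 27 b^2) mod 31 = 18
-1728 * (4 a)^3 = -1728 * (4*1)^3 mod 31 = 16
j = 16 * 18^(-1) mod 31 = 25

j = 25 (mod 31)


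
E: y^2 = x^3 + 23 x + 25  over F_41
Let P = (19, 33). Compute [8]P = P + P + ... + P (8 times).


k = 8 = 1000_2 (binary, LSB first: 0001)
Double-and-add from P = (19, 33):
  bit 0 = 0: acc unchanged = O
  bit 1 = 0: acc unchanged = O
  bit 2 = 0: acc unchanged = O
  bit 3 = 1: acc = O + (35, 9) = (35, 9)

8P = (35, 9)


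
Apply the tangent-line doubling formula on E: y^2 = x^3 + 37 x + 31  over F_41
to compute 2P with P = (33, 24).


Doubling: s = (3 x1^2 + a) / (2 y1)
s = (3*33^2 + 37) / (2*24) mod 41 = 21
x3 = s^2 - 2 x1 mod 41 = 21^2 - 2*33 = 6
y3 = s (x1 - x3) - y1 mod 41 = 21 * (33 - 6) - 24 = 10

2P = (6, 10)


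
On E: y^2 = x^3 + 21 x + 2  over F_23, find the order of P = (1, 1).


Compute successive multiples of P until we hit O:
  1P = (1, 1)
  2P = (4, 9)
  3P = (20, 2)
  4P = (15, 14)
  5P = (0, 18)
  6P = (12, 2)
  7P = (14, 2)
  8P = (11, 0)
  ... (continuing to 16P)
  16P = O

ord(P) = 16


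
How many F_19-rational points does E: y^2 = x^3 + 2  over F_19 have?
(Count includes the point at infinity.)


For each x in F_19, count y with y^2 = x^3 + 0 x + 2 mod 19:
  x = 4: RHS = 9, y in [3, 16]  -> 2 point(s)
  x = 6: RHS = 9, y in [3, 16]  -> 2 point(s)
  x = 8: RHS = 1, y in [1, 18]  -> 2 point(s)
  x = 9: RHS = 9, y in [3, 16]  -> 2 point(s)
  x = 12: RHS = 1, y in [1, 18]  -> 2 point(s)
  x = 18: RHS = 1, y in [1, 18]  -> 2 point(s)
Affine points: 12. Add the point at infinity: total = 13.

#E(F_19) = 13


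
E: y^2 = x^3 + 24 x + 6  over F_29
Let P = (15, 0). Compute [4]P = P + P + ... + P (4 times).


k = 4 = 100_2 (binary, LSB first: 001)
Double-and-add from P = (15, 0):
  bit 0 = 0: acc unchanged = O
  bit 1 = 0: acc unchanged = O
  bit 2 = 1: acc = O + O = O

4P = O


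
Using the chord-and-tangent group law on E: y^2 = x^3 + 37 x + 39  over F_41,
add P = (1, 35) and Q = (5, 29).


P != Q, so use the chord formula.
s = (y2 - y1) / (x2 - x1) = (35) / (4) mod 41 = 19
x3 = s^2 - x1 - x2 mod 41 = 19^2 - 1 - 5 = 27
y3 = s (x1 - x3) - y1 mod 41 = 19 * (1 - 27) - 35 = 4

P + Q = (27, 4)


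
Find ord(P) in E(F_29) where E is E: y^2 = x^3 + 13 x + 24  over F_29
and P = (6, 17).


Compute successive multiples of P until we hit O:
  1P = (6, 17)
  2P = (18, 0)
  3P = (6, 12)
  4P = O

ord(P) = 4


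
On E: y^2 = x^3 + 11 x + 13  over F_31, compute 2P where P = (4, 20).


Doubling: s = (3 x1^2 + a) / (2 y1)
s = (3*4^2 + 11) / (2*20) mod 31 = 10
x3 = s^2 - 2 x1 mod 31 = 10^2 - 2*4 = 30
y3 = s (x1 - x3) - y1 mod 31 = 10 * (4 - 30) - 20 = 30

2P = (30, 30)


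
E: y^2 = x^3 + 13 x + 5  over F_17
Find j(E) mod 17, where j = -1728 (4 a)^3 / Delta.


Delta = -16(4 a^3 + 27 b^2) mod 17 = 11
-1728 * (4 a)^3 = -1728 * (4*13)^3 mod 17 = 6
j = 6 * 11^(-1) mod 17 = 16

j = 16 (mod 17)


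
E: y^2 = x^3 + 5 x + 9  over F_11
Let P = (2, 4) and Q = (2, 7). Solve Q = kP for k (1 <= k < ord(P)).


Enumerate multiples of P until we hit Q = (2, 7):
  1P = (2, 4)
  2P = (0, 3)
  3P = (1, 2)
  4P = (1, 9)
  5P = (0, 8)
  6P = (2, 7)
Match found at i = 6.

k = 6


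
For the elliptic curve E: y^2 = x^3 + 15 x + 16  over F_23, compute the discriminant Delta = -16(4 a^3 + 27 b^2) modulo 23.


4 a^3 + 27 b^2 = 4*15^3 + 27*16^2 = 13500 + 6912 = 20412
Delta = -16 * (20412) = -326592
Delta mod 23 = 8

Delta = 8 (mod 23)


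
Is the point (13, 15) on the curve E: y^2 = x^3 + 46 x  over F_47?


Check whether y^2 = x^3 + 46 x + 0 (mod 47) for (x, y) = (13, 15).
LHS: y^2 = 15^2 mod 47 = 37
RHS: x^3 + 46 x + 0 = 13^3 + 46*13 + 0 mod 47 = 22
LHS != RHS

No, not on the curve


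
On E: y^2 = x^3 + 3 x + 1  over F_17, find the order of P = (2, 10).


Compute successive multiples of P until we hit O:
  1P = (2, 10)
  2P = (4, 14)
  3P = (15, 15)
  4P = (9, 3)
  5P = (7, 12)
  6P = (0, 1)
  7P = (14, 4)
  8P = (14, 13)
  ... (continuing to 15P)
  15P = O

ord(P) = 15


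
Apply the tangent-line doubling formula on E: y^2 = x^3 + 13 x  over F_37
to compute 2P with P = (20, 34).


Doubling: s = (3 x1^2 + a) / (2 y1)
s = (3*20^2 + 13) / (2*34) mod 37 = 26
x3 = s^2 - 2 x1 mod 37 = 26^2 - 2*20 = 7
y3 = s (x1 - x3) - y1 mod 37 = 26 * (20 - 7) - 34 = 8

2P = (7, 8)


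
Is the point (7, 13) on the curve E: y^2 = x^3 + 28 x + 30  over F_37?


Check whether y^2 = x^3 + 28 x + 30 (mod 37) for (x, y) = (7, 13).
LHS: y^2 = 13^2 mod 37 = 21
RHS: x^3 + 28 x + 30 = 7^3 + 28*7 + 30 mod 37 = 14
LHS != RHS

No, not on the curve


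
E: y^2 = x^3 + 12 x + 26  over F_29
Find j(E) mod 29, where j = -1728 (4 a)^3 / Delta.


Delta = -16(4 a^3 + 27 b^2) mod 29 = 12
-1728 * (4 a)^3 = -1728 * (4*12)^3 mod 29 = 6
j = 6 * 12^(-1) mod 29 = 15

j = 15 (mod 29)


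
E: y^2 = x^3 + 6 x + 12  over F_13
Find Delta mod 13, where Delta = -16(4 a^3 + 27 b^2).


4 a^3 + 27 b^2 = 4*6^3 + 27*12^2 = 864 + 3888 = 4752
Delta = -16 * (4752) = -76032
Delta mod 13 = 5

Delta = 5 (mod 13)


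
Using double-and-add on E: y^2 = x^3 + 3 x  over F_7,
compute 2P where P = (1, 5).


k = 2 = 10_2 (binary, LSB first: 01)
Double-and-add from P = (1, 5):
  bit 0 = 0: acc unchanged = O
  bit 1 = 1: acc = O + (2, 0) = (2, 0)

2P = (2, 0)


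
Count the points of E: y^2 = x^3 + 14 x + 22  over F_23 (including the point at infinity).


For each x in F_23, count y with y^2 = x^3 + 14 x + 22 mod 23:
  x = 2: RHS = 12, y in [9, 14]  -> 2 point(s)
  x = 4: RHS = 4, y in [2, 21]  -> 2 point(s)
  x = 6: RHS = 0, y in [0]  -> 1 point(s)
  x = 7: RHS = 3, y in [7, 16]  -> 2 point(s)
  x = 8: RHS = 2, y in [5, 18]  -> 2 point(s)
  x = 9: RHS = 3, y in [7, 16]  -> 2 point(s)
  x = 10: RHS = 12, y in [9, 14]  -> 2 point(s)
  x = 11: RHS = 12, y in [9, 14]  -> 2 point(s)
  x = 12: RHS = 9, y in [3, 20]  -> 2 point(s)
  x = 13: RHS = 9, y in [3, 20]  -> 2 point(s)
  x = 14: RHS = 18, y in [8, 15]  -> 2 point(s)
  x = 16: RHS = 18, y in [8, 15]  -> 2 point(s)
  x = 21: RHS = 9, y in [3, 20]  -> 2 point(s)
Affine points: 25. Add the point at infinity: total = 26.

#E(F_23) = 26


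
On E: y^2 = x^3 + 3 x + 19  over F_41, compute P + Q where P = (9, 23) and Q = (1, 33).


P != Q, so use the chord formula.
s = (y2 - y1) / (x2 - x1) = (10) / (33) mod 41 = 9
x3 = s^2 - x1 - x2 mod 41 = 9^2 - 9 - 1 = 30
y3 = s (x1 - x3) - y1 mod 41 = 9 * (9 - 30) - 23 = 34

P + Q = (30, 34)


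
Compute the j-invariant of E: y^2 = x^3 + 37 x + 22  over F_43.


Delta = -16(4 a^3 + 27 b^2) mod 43 = 42
-1728 * (4 a)^3 = -1728 * (4*37)^3 mod 43 = 39
j = 39 * 42^(-1) mod 43 = 4

j = 4 (mod 43)


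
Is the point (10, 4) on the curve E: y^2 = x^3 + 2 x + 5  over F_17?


Check whether y^2 = x^3 + 2 x + 5 (mod 17) for (x, y) = (10, 4).
LHS: y^2 = 4^2 mod 17 = 16
RHS: x^3 + 2 x + 5 = 10^3 + 2*10 + 5 mod 17 = 5
LHS != RHS

No, not on the curve


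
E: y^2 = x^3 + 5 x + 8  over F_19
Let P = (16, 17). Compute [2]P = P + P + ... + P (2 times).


k = 2 = 10_2 (binary, LSB first: 01)
Double-and-add from P = (16, 17):
  bit 0 = 0: acc unchanged = O
  bit 1 = 1: acc = O + (13, 16) = (13, 16)

2P = (13, 16)


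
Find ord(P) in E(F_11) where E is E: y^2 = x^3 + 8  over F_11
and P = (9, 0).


Compute successive multiples of P until we hit O:
  1P = (9, 0)
  2P = O

ord(P) = 2


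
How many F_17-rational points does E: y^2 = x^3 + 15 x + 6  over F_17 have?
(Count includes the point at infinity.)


For each x in F_17, count y with y^2 = x^3 + 15 x + 6 mod 17:
  x = 5: RHS = 2, y in [6, 11]  -> 2 point(s)
  x = 8: RHS = 9, y in [3, 14]  -> 2 point(s)
  x = 10: RHS = 0, y in [0]  -> 1 point(s)
  x = 13: RHS = 1, y in [1, 16]  -> 2 point(s)
  x = 14: RHS = 2, y in [6, 11]  -> 2 point(s)
  x = 15: RHS = 2, y in [6, 11]  -> 2 point(s)
Affine points: 11. Add the point at infinity: total = 12.

#E(F_17) = 12


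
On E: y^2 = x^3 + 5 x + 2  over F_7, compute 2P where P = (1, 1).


Doubling: s = (3 x1^2 + a) / (2 y1)
s = (3*1^2 + 5) / (2*1) mod 7 = 4
x3 = s^2 - 2 x1 mod 7 = 4^2 - 2*1 = 0
y3 = s (x1 - x3) - y1 mod 7 = 4 * (1 - 0) - 1 = 3

2P = (0, 3)


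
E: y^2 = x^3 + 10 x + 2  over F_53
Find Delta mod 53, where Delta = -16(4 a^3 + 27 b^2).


4 a^3 + 27 b^2 = 4*10^3 + 27*2^2 = 4000 + 108 = 4108
Delta = -16 * (4108) = -65728
Delta mod 53 = 45

Delta = 45 (mod 53)


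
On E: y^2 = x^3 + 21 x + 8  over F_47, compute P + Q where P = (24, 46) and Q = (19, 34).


P != Q, so use the chord formula.
s = (y2 - y1) / (x2 - x1) = (35) / (42) mod 47 = 40
x3 = s^2 - x1 - x2 mod 47 = 40^2 - 24 - 19 = 6
y3 = s (x1 - x3) - y1 mod 47 = 40 * (24 - 6) - 46 = 16

P + Q = (6, 16)


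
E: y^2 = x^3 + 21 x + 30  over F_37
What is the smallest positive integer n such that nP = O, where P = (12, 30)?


Compute successive multiples of P until we hit O:
  1P = (12, 30)
  2P = (17, 34)
  3P = (19, 31)
  4P = (3, 3)
  5P = (31, 24)
  6P = (27, 2)
  7P = (25, 14)
  8P = (21, 1)
  ... (continuing to 21P)
  21P = O

ord(P) = 21


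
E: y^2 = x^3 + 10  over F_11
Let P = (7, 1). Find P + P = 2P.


Doubling: s = (3 x1^2 + a) / (2 y1)
s = (3*7^2 + 0) / (2*1) mod 11 = 2
x3 = s^2 - 2 x1 mod 11 = 2^2 - 2*7 = 1
y3 = s (x1 - x3) - y1 mod 11 = 2 * (7 - 1) - 1 = 0

2P = (1, 0)
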